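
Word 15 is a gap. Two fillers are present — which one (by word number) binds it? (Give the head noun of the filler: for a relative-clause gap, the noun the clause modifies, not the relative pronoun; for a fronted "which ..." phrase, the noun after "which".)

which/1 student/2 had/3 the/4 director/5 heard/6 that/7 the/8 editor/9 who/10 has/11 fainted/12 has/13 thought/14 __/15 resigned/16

The marked gap is the subject of "resigned".
Its filler is the fronted wh-phrase "which student", at word 2.
(The other dependency links word 9 to a gap after word 10.)

2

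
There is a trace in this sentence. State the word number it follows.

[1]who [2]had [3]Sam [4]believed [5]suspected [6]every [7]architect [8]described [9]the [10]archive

4

The displaced element is "who" (word 1).
It is linked across 1 clause boundary (Ø).
It functions as the subject of "suspected", so the gap sits immediately after word 4 ("believed").
Base order: Sam had believed that who suspected every architect described the archive.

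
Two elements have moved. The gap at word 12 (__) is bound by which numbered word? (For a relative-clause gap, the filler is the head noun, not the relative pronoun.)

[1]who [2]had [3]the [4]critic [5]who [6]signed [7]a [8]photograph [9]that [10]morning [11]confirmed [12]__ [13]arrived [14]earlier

1

The marked gap is the subject of "arrived".
Its filler is the fronted wh-phrase "who", at word 1.
(The other dependency links word 4 to a gap after word 5.)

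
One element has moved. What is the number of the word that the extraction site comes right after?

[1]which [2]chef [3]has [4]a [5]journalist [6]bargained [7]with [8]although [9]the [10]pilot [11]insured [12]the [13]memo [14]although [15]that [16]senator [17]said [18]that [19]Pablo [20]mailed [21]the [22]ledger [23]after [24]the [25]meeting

7

The displaced element is "which chef" (word 2).
It functions as the object of the preposition "with" of "bargained", so the gap sits immediately after word 7 ("with").
Base order: A journalist has bargained with which chef although the pilot insured the memo although that senator said that Pablo mailed the ledger after the meeting.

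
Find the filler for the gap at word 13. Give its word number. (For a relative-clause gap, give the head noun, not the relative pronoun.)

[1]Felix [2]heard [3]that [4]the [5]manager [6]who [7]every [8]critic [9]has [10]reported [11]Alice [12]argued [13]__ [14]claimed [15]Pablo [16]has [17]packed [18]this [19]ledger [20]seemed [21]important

5

The gap at 13 is the subject of "claimed", inside a relative clause.
The relative pronoun is "who" (word 6); it is bound by the head noun immediately before it.
Its filler is the head noun "manager", at word 5.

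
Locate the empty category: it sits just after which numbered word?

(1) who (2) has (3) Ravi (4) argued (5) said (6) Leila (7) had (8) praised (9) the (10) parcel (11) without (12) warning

The displaced element is "who" (word 1).
It is linked across 1 clause boundary (Ø).
It functions as the subject of "said", so the gap sits immediately after word 4 ("argued").
Base order: Ravi has argued who said Leila had praised the parcel without warning.

4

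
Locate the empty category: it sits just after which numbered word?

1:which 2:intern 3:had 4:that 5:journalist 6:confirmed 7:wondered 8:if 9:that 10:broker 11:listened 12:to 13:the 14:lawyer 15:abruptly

6

The displaced element is "which intern" (word 2).
It is linked across 1 clause boundary (Ø).
It functions as the subject of "wondered", so the gap sits immediately after word 6 ("confirmed").
Base order: That journalist had confirmed that which intern wondered if that broker listened to the lawyer abruptly.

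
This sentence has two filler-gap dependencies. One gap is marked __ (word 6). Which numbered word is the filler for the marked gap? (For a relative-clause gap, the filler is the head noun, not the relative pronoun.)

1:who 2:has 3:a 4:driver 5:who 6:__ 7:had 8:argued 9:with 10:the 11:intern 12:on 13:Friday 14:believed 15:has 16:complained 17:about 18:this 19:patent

The marked gap is inside the relative clause, the subject of "argued".
Its filler is the head noun "driver" (via "who"), at word 4.
(The other dependency links word 1 to a gap after word 14.)

4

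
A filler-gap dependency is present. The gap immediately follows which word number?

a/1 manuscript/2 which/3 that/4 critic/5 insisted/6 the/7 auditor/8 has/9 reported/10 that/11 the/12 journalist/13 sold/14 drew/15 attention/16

14

The displaced element is "a manuscript" (word 2).
It is linked across 2 clause boundaries (Ø → that).
It functions as the direct object of "sold", so the gap sits immediately after word 14 ("sold").
Base order: That critic insisted the auditor has reported that the journalist sold a manuscript.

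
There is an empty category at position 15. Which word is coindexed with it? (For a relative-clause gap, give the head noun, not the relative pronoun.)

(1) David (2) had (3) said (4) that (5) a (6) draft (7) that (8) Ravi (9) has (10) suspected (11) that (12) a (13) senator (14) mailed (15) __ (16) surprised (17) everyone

6

The gap at 15 is the object of "mailed", inside a relative clause.
The relative pronoun is "that" (word 7); it is bound by the head noun immediately before it.
Its filler is the head noun "draft", at word 6.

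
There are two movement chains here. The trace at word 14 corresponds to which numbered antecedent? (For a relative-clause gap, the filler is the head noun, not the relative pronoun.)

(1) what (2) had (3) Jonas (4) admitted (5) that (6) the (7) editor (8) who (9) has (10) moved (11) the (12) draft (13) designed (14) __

1

The marked gap is the direct object of "designed".
Its filler is the fronted wh-phrase "what", at word 1.
(The other dependency links word 7 to a gap after word 8.)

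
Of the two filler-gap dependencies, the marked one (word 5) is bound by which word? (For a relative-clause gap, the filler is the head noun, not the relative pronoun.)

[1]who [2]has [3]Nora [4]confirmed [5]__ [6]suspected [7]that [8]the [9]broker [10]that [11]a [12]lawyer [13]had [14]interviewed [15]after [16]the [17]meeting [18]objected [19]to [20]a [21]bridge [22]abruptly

The marked gap is the subject of "suspected".
Its filler is the fronted wh-phrase "who", at word 1.
(The other dependency links word 9 to a gap after word 14.)

1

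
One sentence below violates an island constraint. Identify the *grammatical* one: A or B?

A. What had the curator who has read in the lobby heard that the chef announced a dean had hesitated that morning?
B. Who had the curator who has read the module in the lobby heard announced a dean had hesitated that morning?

B

In A, the wh-phrase is extracted from inside a complex-NP island (relative clause) (introduced by "who"), which blocks movement.
In B, the extraction path crosses only that-complement boundaries, which are transparent.
So B is grammatical.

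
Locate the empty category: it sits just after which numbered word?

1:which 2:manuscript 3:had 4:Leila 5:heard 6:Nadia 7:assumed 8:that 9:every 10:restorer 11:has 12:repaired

12

The displaced element is "which manuscript" (word 2).
It is linked across 2 clause boundaries (Ø → that).
It functions as the direct object of "repaired", so the gap sits immediately after word 12 ("repaired").
Base order: Leila had heard Nadia assumed that every restorer has repaired which manuscript.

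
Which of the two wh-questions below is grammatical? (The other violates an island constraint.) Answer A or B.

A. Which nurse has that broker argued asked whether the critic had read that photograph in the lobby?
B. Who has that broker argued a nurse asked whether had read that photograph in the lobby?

In B, the wh-phrase is extracted from inside a wh-island (introduced by "whether"), which blocks movement.
In A, the extraction path crosses only that-complement boundaries, which are transparent.
So A is grammatical.

A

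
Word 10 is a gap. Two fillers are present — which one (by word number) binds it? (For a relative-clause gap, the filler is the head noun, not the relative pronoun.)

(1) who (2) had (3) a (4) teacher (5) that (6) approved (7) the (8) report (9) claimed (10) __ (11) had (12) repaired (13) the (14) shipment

1

The marked gap is the subject of "repaired".
Its filler is the fronted wh-phrase "who", at word 1.
(The other dependency links word 4 to a gap after word 5.)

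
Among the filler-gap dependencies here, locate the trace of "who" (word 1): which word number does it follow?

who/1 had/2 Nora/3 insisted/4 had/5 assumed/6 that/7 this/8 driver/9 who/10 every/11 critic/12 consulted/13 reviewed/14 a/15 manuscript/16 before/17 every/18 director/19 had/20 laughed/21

The displaced element is "who" (word 1).
It is linked across 1 clause boundary (Ø).
It functions as the subject of "assumed", so the gap sits immediately after word 4 ("insisted").
Base order: Nora had insisted that who had assumed that this driver who every critic consulted reviewed a manuscript before every director had laughed.

4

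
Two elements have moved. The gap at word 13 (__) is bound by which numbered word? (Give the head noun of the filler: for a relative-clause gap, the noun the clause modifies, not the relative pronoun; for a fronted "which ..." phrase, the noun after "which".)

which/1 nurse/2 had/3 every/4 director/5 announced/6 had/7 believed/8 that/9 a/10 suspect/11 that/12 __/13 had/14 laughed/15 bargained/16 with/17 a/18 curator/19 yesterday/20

11

The marked gap is inside the relative clause, the subject of "laughed".
Its filler is the head noun "suspect" (via "that"), at word 11.
(The other dependency links word 2 to a gap after word 6.)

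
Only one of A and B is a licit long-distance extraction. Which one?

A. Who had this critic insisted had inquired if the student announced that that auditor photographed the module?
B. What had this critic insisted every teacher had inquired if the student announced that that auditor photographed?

In B, the wh-phrase is extracted from inside a wh-island (introduced by "if"), which blocks movement.
In A, the extraction path crosses only that-complement boundaries, which are transparent.
So A is grammatical.

A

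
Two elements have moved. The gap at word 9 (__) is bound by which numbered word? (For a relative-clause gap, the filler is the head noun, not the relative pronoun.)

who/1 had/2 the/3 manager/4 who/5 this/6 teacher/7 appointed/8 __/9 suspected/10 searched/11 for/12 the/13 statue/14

4

The marked gap is inside the relative clause, the direct object of "appointed".
Its filler is the head noun "manager" (via "who"), at word 4.
(The other dependency links word 1 to a gap after word 10.)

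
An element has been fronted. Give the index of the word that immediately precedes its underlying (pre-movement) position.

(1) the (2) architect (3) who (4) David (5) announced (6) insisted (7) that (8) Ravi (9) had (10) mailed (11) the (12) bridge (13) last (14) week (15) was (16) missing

5

The displaced element is "the architect" (word 2).
It is linked across 1 clause boundary (Ø).
It functions as the subject of "insisted", so the gap sits immediately after word 5 ("announced").
Base order: David announced that the architect insisted that Ravi had mailed the bridge last week.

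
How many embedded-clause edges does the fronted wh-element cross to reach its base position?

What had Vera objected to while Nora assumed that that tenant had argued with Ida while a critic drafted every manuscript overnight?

"what" originates inside the matrix clause — no clause boundary is crossed.

0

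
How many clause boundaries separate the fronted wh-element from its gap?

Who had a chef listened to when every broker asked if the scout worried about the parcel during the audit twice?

0

"who" originates inside the matrix clause — no clause boundary is crossed.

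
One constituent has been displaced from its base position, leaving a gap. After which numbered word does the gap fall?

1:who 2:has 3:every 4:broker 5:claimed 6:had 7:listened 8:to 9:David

5

The displaced element is "who" (word 1).
It is linked across 1 clause boundary (Ø).
It functions as the subject of "listened", so the gap sits immediately after word 5 ("claimed").
Base order: Every broker has claimed who had listened to David.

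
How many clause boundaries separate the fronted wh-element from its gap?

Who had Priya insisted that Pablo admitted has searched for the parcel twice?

2

"who" is extracted from the subject of "searched".
Boundaries crossed, outermost first: [that], [Ø] — 2 in total.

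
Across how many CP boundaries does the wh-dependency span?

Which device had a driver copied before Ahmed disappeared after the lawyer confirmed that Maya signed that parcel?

0

"which device" originates inside the matrix clause — no clause boundary is crossed.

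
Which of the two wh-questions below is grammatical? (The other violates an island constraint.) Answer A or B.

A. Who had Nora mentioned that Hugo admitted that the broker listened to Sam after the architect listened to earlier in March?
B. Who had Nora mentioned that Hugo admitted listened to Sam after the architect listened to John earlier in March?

In A, the wh-phrase is extracted from inside an adjunct island (introduced by "after"), which blocks movement.
In B, the extraction path crosses only that-complement boundaries, which are transparent.
So B is grammatical.

B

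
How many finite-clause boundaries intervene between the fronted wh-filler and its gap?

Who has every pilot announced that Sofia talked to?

"who" is extracted from the PP object of "talked".
Boundaries crossed, outermost first: [that] — 1 in total.

1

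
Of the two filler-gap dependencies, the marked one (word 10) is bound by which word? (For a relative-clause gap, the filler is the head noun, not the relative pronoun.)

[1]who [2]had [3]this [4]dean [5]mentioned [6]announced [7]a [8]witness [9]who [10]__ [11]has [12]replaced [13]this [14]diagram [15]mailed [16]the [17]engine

8

The marked gap is inside the relative clause, the subject of "replaced".
Its filler is the head noun "witness" (via "who"), at word 8.
(The other dependency links word 1 to a gap after word 5.)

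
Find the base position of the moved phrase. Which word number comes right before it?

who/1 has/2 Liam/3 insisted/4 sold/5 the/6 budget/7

4

The displaced element is "who" (word 1).
It is linked across 1 clause boundary (Ø).
It functions as the subject of "sold", so the gap sits immediately after word 4 ("insisted").
Base order: Liam has insisted who sold the budget.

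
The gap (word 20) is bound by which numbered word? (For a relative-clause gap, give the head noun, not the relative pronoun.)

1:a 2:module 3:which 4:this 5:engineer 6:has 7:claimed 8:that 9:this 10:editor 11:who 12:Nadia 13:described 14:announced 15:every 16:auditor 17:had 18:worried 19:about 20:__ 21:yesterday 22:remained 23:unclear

2

The gap at 20 is the prepositional object of "worried", inside a relative clause.
The relative pronoun is "which" (word 3); it is bound by the head noun immediately before it.
Its filler is the head noun "module", at word 2.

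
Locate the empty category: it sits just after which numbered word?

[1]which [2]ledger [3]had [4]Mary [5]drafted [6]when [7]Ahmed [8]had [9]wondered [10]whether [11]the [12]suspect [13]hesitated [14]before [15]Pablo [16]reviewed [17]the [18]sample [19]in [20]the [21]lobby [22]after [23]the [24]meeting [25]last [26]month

The displaced element is "which ledger" (word 2).
It functions as the direct object of "drafted", so the gap sits immediately after word 5 ("drafted").
Base order: Mary had drafted which ledger when Ahmed had wondered whether the suspect hesitated before Pablo reviewed the sample in the lobby after the meeting last month.

5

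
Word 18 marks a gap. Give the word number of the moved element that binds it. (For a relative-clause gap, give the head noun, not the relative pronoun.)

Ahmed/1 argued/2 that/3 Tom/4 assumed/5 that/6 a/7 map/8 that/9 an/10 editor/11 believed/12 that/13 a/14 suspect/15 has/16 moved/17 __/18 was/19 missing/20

8

The gap at 18 is the object of "moved", inside a relative clause.
The relative pronoun is "that" (word 9); it is bound by the head noun immediately before it.
Its filler is the head noun "map", at word 8.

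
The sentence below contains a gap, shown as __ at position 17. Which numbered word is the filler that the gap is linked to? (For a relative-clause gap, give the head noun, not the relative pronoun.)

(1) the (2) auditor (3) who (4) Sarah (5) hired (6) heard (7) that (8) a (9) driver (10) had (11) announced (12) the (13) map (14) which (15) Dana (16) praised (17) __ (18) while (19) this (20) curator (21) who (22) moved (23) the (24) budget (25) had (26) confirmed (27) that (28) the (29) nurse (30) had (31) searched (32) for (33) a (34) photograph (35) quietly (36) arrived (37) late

13

The gap at 17 is the object of "praised", inside a relative clause.
The relative pronoun is "which" (word 14); it is bound by the head noun immediately before it.
Its filler is the head noun "map", at word 13.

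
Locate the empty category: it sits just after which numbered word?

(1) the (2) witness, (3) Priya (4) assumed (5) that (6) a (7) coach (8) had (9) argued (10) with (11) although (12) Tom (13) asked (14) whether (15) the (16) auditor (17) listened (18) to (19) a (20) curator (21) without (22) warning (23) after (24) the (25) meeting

The displaced element is "the witness" (word 2).
It is linked across 1 clause boundary (that).
It functions as the object of the preposition "with" of "argued", so the gap sits immediately after word 10 ("with").
Base order: Priya assumed that a coach had argued with the witness although Tom asked whether the auditor listened to a curator without warning after the meeting.

10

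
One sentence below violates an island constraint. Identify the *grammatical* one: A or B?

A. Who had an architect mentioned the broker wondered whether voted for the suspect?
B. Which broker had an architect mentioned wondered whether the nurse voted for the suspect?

B

In A, the wh-phrase is extracted from inside a wh-island (introduced by "whether"), which blocks movement.
In B, the extraction path crosses only that-complement boundaries, which are transparent.
So B is grammatical.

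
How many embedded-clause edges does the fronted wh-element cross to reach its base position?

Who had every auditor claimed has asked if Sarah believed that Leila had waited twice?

"who" is extracted from the subject of "asked".
Boundaries crossed, outermost first: [Ø] — 1 in total.

1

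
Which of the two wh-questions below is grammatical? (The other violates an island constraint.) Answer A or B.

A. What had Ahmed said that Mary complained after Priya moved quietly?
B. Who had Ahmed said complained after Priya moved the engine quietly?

In A, the wh-phrase is extracted from inside an adjunct island (introduced by "after"), which blocks movement.
In B, the extraction path crosses only that-complement boundaries, which are transparent.
So B is grammatical.

B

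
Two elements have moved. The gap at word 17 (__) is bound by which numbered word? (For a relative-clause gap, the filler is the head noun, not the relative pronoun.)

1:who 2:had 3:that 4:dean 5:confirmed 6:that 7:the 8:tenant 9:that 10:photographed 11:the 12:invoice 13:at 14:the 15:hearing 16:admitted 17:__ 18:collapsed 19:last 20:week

1

The marked gap is the subject of "collapsed".
Its filler is the fronted wh-phrase "who", at word 1.
(The other dependency links word 8 to a gap after word 9.)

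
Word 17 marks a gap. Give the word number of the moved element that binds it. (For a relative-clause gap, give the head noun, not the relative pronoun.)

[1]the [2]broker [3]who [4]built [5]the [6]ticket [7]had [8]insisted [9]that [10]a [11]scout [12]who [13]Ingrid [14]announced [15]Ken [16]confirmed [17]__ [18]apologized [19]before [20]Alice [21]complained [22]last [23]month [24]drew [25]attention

11

The gap at 17 is the subject of "apologized", inside a relative clause.
The relative pronoun is "who" (word 12); it is bound by the head noun immediately before it.
Its filler is the head noun "scout", at word 11.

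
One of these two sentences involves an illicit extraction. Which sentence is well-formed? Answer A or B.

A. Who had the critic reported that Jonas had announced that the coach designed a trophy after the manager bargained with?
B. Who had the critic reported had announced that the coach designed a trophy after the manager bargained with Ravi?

In A, the wh-phrase is extracted from inside an adjunct island (introduced by "after"), which blocks movement.
In B, the extraction path crosses only that-complement boundaries, which are transparent.
So B is grammatical.

B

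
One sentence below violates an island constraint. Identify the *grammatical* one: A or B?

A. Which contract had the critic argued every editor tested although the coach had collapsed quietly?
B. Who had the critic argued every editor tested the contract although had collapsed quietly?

A

In B, the wh-phrase is extracted from inside an adjunct island (introduced by "although"), which blocks movement.
In A, the extraction path crosses only that-complement boundaries, which are transparent.
So A is grammatical.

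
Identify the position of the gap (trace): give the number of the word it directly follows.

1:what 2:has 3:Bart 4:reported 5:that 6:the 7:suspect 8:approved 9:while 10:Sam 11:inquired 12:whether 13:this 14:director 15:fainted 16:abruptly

The displaced element is "what" (word 1).
It is linked across 1 clause boundary (that).
It functions as the direct object of "approved", so the gap sits immediately after word 8 ("approved").
Base order: Bart has reported that the suspect approved what while Sam inquired whether this director fainted abruptly.

8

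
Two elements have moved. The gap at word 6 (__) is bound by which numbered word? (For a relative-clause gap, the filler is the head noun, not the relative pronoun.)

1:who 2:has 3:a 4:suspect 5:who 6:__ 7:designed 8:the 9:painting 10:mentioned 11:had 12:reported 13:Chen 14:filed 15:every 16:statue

The marked gap is inside the relative clause, the subject of "designed".
Its filler is the head noun "suspect" (via "who"), at word 4.
(The other dependency links word 1 to a gap after word 10.)

4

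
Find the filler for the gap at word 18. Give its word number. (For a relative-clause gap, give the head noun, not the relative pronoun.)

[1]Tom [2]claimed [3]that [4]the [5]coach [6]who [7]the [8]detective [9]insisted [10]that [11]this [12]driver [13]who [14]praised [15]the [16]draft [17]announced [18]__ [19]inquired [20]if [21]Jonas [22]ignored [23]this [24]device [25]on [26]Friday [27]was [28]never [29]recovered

5

The gap at 18 is the subject of "inquired", inside a relative clause.
The relative pronoun is "who" (word 6); it is bound by the head noun immediately before it.
Its filler is the head noun "coach", at word 5.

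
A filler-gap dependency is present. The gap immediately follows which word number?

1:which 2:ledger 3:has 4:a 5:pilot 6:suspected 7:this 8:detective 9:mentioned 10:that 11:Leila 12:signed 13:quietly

12

The displaced element is "which ledger" (word 2).
It is linked across 2 clause boundaries (Ø → that).
It functions as the direct object of "signed", so the gap sits immediately after word 12 ("signed").
Base order: A pilot has suspected this detective mentioned that Leila signed which ledger quietly.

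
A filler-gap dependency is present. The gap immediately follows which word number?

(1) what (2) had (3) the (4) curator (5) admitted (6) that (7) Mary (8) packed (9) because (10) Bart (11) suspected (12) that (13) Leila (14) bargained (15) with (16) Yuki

The displaced element is "what" (word 1).
It is linked across 1 clause boundary (that).
It functions as the direct object of "packed", so the gap sits immediately after word 8 ("packed").
Base order: The curator had admitted that Mary packed what because Bart suspected that Leila bargained with Yuki.

8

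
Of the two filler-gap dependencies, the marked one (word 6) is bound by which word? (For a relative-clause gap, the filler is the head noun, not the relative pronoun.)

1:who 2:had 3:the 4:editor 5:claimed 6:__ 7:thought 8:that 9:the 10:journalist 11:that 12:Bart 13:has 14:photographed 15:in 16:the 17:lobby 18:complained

1

The marked gap is the subject of "thought".
Its filler is the fronted wh-phrase "who", at word 1.
(The other dependency links word 10 to a gap after word 14.)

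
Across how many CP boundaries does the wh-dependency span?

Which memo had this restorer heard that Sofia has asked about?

"which memo" is extracted from the PP object of "asked".
Boundaries crossed, outermost first: [that] — 1 in total.

1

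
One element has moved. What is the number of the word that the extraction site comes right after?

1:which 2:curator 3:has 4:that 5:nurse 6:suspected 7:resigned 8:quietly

The displaced element is "which curator" (word 2).
It is linked across 1 clause boundary (Ø).
It functions as the subject of "resigned", so the gap sits immediately after word 6 ("suspected").
Base order: That nurse has suspected that which curator resigned quietly.

6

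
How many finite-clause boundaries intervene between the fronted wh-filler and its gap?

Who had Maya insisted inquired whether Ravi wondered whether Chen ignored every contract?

"who" is extracted from the subject of "inquired".
Boundaries crossed, outermost first: [Ø] — 1 in total.

1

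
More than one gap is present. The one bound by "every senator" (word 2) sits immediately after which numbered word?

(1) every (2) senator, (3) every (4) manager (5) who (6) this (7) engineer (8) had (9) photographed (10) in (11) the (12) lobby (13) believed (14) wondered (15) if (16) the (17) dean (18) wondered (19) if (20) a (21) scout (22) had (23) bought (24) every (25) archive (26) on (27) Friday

13

The displaced element is "every senator" (word 2).
It is linked across 1 clause boundary (Ø).
It functions as the subject of "wondered", so the gap sits immediately after word 13 ("believed").
Base order: Every manager who this engineer had photographed in the lobby believed that every senator wondered if the dean wondered if a scout had bought every archive on Friday.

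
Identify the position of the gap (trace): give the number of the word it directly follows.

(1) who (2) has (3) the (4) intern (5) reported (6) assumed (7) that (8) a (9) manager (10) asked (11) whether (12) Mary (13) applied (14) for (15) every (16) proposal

The displaced element is "who" (word 1).
It is linked across 1 clause boundary (Ø).
It functions as the subject of "assumed", so the gap sits immediately after word 5 ("reported").
Base order: The intern has reported that who assumed that a manager asked whether Mary applied for every proposal.

5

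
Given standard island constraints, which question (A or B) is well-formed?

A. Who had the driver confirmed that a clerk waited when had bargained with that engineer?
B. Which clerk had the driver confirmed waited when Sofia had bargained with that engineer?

In A, the wh-phrase is extracted from inside an adjunct island (introduced by "when"), which blocks movement.
In B, the extraction path crosses only that-complement boundaries, which are transparent.
So B is grammatical.

B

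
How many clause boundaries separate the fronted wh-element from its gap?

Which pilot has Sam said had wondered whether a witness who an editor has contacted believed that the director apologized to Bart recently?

1

"which pilot" is extracted from the subject of "wondered".
Boundaries crossed, outermost first: [Ø] — 1 in total.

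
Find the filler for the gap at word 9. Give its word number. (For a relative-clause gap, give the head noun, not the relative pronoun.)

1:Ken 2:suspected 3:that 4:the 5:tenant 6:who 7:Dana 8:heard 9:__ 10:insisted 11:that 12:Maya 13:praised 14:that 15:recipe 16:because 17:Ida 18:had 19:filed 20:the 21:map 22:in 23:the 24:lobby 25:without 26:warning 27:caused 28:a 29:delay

The gap at 9 is the subject of "insisted", inside a relative clause.
The relative pronoun is "who" (word 6); it is bound by the head noun immediately before it.
Its filler is the head noun "tenant", at word 5.

5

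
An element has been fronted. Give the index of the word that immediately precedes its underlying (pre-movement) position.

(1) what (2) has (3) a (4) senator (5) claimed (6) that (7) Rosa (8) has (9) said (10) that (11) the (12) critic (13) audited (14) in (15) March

The displaced element is "what" (word 1).
It is linked across 2 clause boundaries (that → that).
It functions as the direct object of "audited", so the gap sits immediately after word 13 ("audited").
Base order: A senator has claimed that Rosa has said that the critic audited what in March.

13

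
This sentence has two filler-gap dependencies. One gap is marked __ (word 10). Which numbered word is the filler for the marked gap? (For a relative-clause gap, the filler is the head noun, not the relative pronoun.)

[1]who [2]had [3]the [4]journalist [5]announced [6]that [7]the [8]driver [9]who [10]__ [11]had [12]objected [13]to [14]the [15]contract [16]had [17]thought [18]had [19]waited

8

The marked gap is inside the relative clause, the subject of "objected".
Its filler is the head noun "driver" (via "who"), at word 8.
(The other dependency links word 1 to a gap after word 17.)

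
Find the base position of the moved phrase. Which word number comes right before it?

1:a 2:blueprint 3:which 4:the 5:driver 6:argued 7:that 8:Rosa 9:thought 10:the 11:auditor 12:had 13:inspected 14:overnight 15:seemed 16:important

The displaced element is "a blueprint" (word 2).
It is linked across 2 clause boundaries (that → Ø).
It functions as the direct object of "inspected", so the gap sits immediately after word 13 ("inspected").
Base order: The driver argued that Rosa thought the auditor had inspected a blueprint overnight.

13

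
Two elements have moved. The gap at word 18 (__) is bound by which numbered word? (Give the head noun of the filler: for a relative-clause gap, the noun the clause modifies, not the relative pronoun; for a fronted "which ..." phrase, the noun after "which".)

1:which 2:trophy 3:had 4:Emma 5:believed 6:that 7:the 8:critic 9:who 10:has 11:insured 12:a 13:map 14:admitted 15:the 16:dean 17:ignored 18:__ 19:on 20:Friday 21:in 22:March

The marked gap is the direct object of "ignored".
Its filler is the fronted wh-phrase "which trophy", at word 2.
(The other dependency links word 8 to a gap after word 9.)

2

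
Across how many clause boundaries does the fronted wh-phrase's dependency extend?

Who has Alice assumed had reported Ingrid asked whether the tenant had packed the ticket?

"who" is extracted from the subject of "reported".
Boundaries crossed, outermost first: [Ø] — 1 in total.

1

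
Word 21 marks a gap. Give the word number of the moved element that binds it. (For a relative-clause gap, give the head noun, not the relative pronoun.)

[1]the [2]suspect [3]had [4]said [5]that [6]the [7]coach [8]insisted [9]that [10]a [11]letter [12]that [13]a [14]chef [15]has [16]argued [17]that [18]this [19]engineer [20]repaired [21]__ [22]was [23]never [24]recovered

11

The gap at 21 is the object of "repaired", inside a relative clause.
The relative pronoun is "that" (word 12); it is bound by the head noun immediately before it.
Its filler is the head noun "letter", at word 11.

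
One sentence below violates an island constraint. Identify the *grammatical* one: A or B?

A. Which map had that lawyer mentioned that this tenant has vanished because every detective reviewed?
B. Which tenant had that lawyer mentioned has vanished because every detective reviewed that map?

In A, the wh-phrase is extracted from inside an adjunct island (introduced by "because"), which blocks movement.
In B, the extraction path crosses only that-complement boundaries, which are transparent.
So B is grammatical.

B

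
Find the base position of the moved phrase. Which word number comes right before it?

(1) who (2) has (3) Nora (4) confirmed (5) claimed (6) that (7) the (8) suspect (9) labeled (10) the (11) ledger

4

The displaced element is "who" (word 1).
It is linked across 1 clause boundary (Ø).
It functions as the subject of "claimed", so the gap sits immediately after word 4 ("confirmed").
Base order: Nora has confirmed that who claimed that the suspect labeled the ledger.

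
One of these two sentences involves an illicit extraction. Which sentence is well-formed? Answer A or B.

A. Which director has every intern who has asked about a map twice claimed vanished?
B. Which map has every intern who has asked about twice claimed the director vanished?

In B, the wh-phrase is extracted from inside a complex-NP island (relative clause) (introduced by "who"), which blocks movement.
In A, the extraction path crosses only that-complement boundaries, which are transparent.
So A is grammatical.

A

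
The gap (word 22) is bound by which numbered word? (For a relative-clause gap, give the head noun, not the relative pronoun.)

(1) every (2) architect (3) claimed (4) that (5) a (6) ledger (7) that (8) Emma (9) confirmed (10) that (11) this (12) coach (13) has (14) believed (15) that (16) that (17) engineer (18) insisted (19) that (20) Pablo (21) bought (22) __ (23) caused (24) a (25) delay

6

The gap at 22 is the object of "bought", inside a relative clause.
The relative pronoun is "that" (word 7); it is bound by the head noun immediately before it.
Its filler is the head noun "ledger", at word 6.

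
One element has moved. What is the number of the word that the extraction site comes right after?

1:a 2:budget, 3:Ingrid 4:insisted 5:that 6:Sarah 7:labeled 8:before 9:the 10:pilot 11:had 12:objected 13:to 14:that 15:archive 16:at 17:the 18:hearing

7

The displaced element is "a budget" (word 2).
It is linked across 1 clause boundary (that).
It functions as the direct object of "labeled", so the gap sits immediately after word 7 ("labeled").
Base order: Ingrid insisted that Sarah labeled a budget before the pilot had objected to that archive at the hearing.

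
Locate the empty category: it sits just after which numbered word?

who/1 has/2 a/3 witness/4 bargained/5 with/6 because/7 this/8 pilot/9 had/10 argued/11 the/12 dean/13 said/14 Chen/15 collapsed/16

The displaced element is "who" (word 1).
It functions as the object of the preposition "with" of "bargained", so the gap sits immediately after word 6 ("with").
Base order: A witness has bargained with who because this pilot had argued the dean said Chen collapsed.

6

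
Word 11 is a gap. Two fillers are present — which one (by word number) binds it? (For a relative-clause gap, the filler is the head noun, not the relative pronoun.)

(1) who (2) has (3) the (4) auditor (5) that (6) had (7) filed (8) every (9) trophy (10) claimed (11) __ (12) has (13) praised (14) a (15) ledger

1

The marked gap is the subject of "praised".
Its filler is the fronted wh-phrase "who", at word 1.
(The other dependency links word 4 to a gap after word 5.)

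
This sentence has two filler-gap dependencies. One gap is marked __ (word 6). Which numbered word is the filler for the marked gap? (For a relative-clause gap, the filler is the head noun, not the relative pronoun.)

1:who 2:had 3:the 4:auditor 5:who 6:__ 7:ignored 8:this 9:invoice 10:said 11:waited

4

The marked gap is inside the relative clause, the subject of "ignored".
Its filler is the head noun "auditor" (via "who"), at word 4.
(The other dependency links word 1 to a gap after word 10.)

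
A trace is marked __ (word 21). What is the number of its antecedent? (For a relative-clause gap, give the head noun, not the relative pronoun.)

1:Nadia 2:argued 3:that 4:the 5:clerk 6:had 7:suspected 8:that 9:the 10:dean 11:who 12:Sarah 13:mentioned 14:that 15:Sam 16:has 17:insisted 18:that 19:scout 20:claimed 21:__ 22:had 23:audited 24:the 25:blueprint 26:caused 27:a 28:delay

The gap at 21 is the subject of "audited", inside a relative clause.
The relative pronoun is "who" (word 11); it is bound by the head noun immediately before it.
Its filler is the head noun "dean", at word 10.

10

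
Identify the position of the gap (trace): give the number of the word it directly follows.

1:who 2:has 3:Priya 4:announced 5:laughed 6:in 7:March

4

The displaced element is "who" (word 1).
It is linked across 1 clause boundary (Ø).
It functions as the subject of "laughed", so the gap sits immediately after word 4 ("announced").
Base order: Priya has announced who laughed in March.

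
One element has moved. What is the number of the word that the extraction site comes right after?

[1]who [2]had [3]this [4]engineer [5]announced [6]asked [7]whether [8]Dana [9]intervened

The displaced element is "who" (word 1).
It is linked across 1 clause boundary (Ø).
It functions as the subject of "asked", so the gap sits immediately after word 5 ("announced").
Base order: This engineer had announced that who asked whether Dana intervened.

5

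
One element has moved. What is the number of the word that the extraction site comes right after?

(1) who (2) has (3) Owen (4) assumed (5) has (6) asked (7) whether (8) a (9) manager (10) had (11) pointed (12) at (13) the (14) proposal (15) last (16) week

The displaced element is "who" (word 1).
It is linked across 1 clause boundary (Ø).
It functions as the subject of "asked", so the gap sits immediately after word 4 ("assumed").
Base order: Owen has assumed that who has asked whether a manager had pointed at the proposal last week.

4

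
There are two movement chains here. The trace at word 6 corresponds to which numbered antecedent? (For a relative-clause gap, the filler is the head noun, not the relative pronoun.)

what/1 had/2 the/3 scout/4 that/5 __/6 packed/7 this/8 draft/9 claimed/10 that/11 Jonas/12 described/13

4

The marked gap is inside the relative clause, the subject of "packed".
Its filler is the head noun "scout" (via "that"), at word 4.
(The other dependency links word 1 to a gap after word 13.)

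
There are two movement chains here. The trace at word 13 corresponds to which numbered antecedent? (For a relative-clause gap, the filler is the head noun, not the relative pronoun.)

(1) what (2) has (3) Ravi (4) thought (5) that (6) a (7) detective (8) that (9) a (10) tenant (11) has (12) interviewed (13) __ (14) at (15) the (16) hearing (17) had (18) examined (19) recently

The marked gap is inside the relative clause, the direct object of "interviewed".
Its filler is the head noun "detective" (via "that"), at word 7.
(The other dependency links word 1 to a gap after word 18.)

7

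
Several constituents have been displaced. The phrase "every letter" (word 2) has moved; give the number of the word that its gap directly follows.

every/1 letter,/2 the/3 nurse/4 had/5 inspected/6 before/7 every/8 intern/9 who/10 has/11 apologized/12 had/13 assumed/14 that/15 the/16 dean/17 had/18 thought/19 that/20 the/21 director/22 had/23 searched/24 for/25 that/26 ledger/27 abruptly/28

The displaced element is "every letter" (word 2).
It functions as the direct object of "inspected", so the gap sits immediately after word 6 ("inspected").
Base order: The nurse had inspected every letter before every intern who has apologized had assumed that the dean had thought that the director had searched for that ledger abruptly.

6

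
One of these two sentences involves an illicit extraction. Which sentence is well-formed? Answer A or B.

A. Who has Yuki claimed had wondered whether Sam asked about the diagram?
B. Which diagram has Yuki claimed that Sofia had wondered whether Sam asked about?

A

In B, the wh-phrase is extracted from inside a wh-island (introduced by "whether"), which blocks movement.
In A, the extraction path crosses only that-complement boundaries, which are transparent.
So A is grammatical.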